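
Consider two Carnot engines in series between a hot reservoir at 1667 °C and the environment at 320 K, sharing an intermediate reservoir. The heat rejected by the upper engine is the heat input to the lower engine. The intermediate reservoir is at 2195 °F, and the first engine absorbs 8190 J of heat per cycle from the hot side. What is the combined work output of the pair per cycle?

W_total ≈ 6840 J

T_H = 1667 °C → 1667 + 273.15 = 1940.15 K.
Two reversible stages in series are equivalent to a single Carnot engine between T_H and T_C, so η_total = 1 − T_C/T_H = 1 − 320.00/1940.15 = 0.8351.
W_total = η_total · Q_H = 0.8351 × 8190 = 6840 J.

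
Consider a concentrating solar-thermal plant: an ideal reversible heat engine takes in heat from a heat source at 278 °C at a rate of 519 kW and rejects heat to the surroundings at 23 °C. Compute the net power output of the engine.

Ẇ ≈ 240 kW

T_H = 278 °C → 278 + 273.15 = 551.15 K.
T_C = 23 °C → 23 + 273.15 = 296.15 K.
Carnot efficiency: η = 1 − T_C/T_H = 1 − 296.15/551.15 = 0.4627.
W = η·Q_H = 0.4627 × 519 = 240 kW.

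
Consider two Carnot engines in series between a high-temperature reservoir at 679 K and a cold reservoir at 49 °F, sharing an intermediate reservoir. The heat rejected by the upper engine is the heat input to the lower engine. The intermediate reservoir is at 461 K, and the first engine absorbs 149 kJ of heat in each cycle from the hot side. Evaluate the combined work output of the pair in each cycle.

W_total ≈ 87.0 kJ

T_C = 49 °F → (49 − 32) × 5/9 = 9.44 °C = 282.59 K.
Two reversible stages in series are equivalent to a single Carnot engine between T_H and T_C, so η_total = 1 − T_C/T_H = 1 − 282.59/679.00 = 0.5838.
W_total = η_total · Q_H = 0.5838 × 149 = 87.0 kJ.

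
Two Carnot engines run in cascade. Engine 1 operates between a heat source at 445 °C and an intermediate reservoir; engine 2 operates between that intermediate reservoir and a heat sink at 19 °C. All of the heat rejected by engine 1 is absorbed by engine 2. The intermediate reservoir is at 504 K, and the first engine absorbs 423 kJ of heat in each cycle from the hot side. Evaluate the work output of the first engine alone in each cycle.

T_H = 445 °C → 445 + 273.15 = 718.15 K.
T_C = 19 °C → 19 + 273.15 = 292.15 K.
First-stage efficiency η₁ = 1 − T_m/T_H = 1 − 504.00/718.15 = 0.2982.
W₁ = η₁·Q_H = 0.2982 × 423 = 126 kJ.

W₁ ≈ 126 kJ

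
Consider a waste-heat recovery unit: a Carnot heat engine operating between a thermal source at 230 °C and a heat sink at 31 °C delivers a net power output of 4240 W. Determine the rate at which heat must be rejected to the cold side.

Q̇_C ≈ 6480 W

T_H = 230 °C → 230 + 273.15 = 503.15 K.
T_C = 31 °C → 31 + 273.15 = 304.15 K.
Carnot efficiency: η = 1 − T_C/T_H = 1 − 304.15/503.15 = 0.3955.
Since Q_C/Q_H = T_C/T_H and Q_H = W/η, Q_C = W·T_C/(T_H − T_C) = 4240 × 304.15/199.00 = 6480 W.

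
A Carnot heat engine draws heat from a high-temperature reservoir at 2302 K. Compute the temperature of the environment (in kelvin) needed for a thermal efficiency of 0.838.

T_C ≈ 372.9 K

From η = 1 − T_C/T_H, T_C = T_H·(1 − η) = 2302.00 × (1 − 0.838) = 372.9 K.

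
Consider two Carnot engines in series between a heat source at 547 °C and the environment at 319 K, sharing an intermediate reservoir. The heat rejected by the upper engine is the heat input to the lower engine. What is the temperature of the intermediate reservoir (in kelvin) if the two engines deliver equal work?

T_H = 547 °C → 547 + 273.15 = 820.15 K.
For reversible stages Q_m = Q_H·(T_m/T_H). Setting W₁ = Q_H(1 − T_m/T_H) equal to W₂ = Q_m(1 − T_C/T_m) = Q_H·(T_m − T_C)/T_H gives T_H − T_m = T_m − T_C, so T_m = (T_H + T_C)/2 = (820.15 + 319.00)/2 = 569.6 K.

T_m ≈ 569.6 K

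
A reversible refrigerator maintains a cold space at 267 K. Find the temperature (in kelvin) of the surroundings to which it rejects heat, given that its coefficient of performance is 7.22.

T_H ≈ 304.0 K

COP_R = T_C/(T_H − T_C) ⇒ T_H = T_C·(1 + 1/COP_R) = 267.00 × (1 + 1/7.22) = 304.0 K.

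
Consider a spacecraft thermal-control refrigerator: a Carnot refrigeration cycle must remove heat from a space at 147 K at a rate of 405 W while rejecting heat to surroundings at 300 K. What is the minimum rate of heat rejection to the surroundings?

Q̇_H ≈ 826.5 W

For a reversible cycle Q_H/Q_C = T_H/T_C, so Q_H = Q_C·T_H/T_C = 405 × 300.00/147.00 = 826.5 W.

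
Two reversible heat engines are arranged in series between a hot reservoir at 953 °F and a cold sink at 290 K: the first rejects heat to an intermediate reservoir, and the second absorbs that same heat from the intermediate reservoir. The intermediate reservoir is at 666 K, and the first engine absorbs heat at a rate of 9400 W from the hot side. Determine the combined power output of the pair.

T_H = 953 °F → (953 − 32) × 5/9 = 511.67 °C = 784.82 K.
Two reversible stages in series are equivalent to a single Carnot engine between T_H and T_C, so η_total = 1 − T_C/T_H = 1 − 290.00/784.82 = 0.6305.
W_total = η_total · Q_H = 0.6305 × 9400 = 5927 W.

Ẇ_total ≈ 5927 W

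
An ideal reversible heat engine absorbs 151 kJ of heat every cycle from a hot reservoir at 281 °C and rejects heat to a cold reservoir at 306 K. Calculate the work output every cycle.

T_H = 281 °C → 281 + 273.15 = 554.15 K.
η_rev = 1 − T_C/T_H = 1 − 306.00/554.15 = 0.4478.
W = η·Q_H = 0.4478 × 151 = 67.6 kJ.

W ≈ 67.6 kJ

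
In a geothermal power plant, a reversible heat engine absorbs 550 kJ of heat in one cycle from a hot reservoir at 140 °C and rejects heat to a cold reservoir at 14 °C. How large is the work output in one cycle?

T_H = 140 °C → 140 + 273.15 = 413.15 K.
T_C = 14 °C → 14 + 273.15 = 287.15 K.
For a reversible engine, η = 1 − T_C/T_H = 1 − 287.15/413.15 = 0.3050.
W = η·Q_H = 0.3050 × 550 = 167.7 kJ.

W ≈ 167.7 kJ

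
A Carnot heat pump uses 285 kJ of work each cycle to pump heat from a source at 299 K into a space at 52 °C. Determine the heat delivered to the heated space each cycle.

T_H = 52 °C → 52 + 273.15 = 325.15 K.
Reversible heating COP: COP_HP = T_H/(T_H − T_C) = 325.15/26.15 = 12.4340.
Q_H = COP_HP · W = 12.4340 × 285 = 3544 kJ.

Q_H ≈ 3544 kJ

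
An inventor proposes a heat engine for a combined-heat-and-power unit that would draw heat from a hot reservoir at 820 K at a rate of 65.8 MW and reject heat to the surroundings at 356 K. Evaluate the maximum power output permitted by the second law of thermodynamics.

By the Carnot theorem, η_max = 1 − T_C/T_H = 1 − 356.00/820.00 = 0.5659.
W_max = η_max · Q_H = 0.5659 × 65.8 = 37.23 MW.

Ẇ_max ≈ 37.23 MW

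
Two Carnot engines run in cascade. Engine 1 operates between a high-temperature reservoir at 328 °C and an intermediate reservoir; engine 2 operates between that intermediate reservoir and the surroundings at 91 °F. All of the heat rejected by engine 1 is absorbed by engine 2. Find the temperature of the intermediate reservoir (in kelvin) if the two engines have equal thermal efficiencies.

T_m ≈ 429 K

T_H = 328 °C → 328 + 273.15 = 601.15 K.
T_C = 91 °F → (91 − 32) × 5/9 = 32.78 °C = 305.93 K.
Equal efficiencies require 1 − T_m/T_H = 1 − T_C/T_m, i.e. T_m/T_H = T_C/T_m, so T_m = √(T_H·T_C) = √(601.15 × 305.93) = 429 K.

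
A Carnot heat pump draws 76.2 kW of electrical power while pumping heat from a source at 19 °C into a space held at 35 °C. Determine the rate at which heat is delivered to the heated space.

Q̇_H ≈ 1468 kW

T_H = 35 °C → 35 + 273.15 = 308.15 K.
T_C = 19 °C → 19 + 273.15 = 292.15 K.
For a reversible heat pump, COP_HP = T_H/(T_H − T_C) = 308.15/16.00 = 19.2594.
Q_H = COP_HP · W = 19.2594 × 76.2 = 1468 kW.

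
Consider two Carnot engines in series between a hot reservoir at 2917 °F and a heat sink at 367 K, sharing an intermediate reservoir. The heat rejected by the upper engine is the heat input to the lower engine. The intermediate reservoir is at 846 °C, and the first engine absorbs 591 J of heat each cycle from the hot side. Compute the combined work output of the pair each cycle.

W_total ≈ 475.4 J

T_H = 2917 °F → (2917 − 32) × 5/9 = 1602.78 °C = 1875.93 K.
Two reversible stages in series are equivalent to a single Carnot engine between T_H and T_C, so η_total = 1 − T_C/T_H = 1 − 367.00/1875.93 = 0.8044.
W_total = η_total · Q_H = 0.8044 × 591 = 475.4 J.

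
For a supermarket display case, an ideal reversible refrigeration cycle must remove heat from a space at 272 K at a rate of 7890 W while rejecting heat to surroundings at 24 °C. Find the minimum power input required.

Ẇ_in ≈ 729.5 W

T_H = 24 °C → 24 + 273.15 = 297.15 K.
The reversible coefficient of performance is COP_R = T_C/(T_H − T_C) = 272.00/25.15 = 10.8151.
W = Q_C/COP_R = 7890/10.8151 = 729.5 W.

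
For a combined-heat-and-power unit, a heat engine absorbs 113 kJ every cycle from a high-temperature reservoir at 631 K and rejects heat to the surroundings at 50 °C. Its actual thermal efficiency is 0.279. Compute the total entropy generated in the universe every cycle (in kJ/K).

T_C = 50 °C → 50 + 273.15 = 323.15 K.
W = η·Q_H = 0.279 × 113 = 31.53 kJ, so Q_C = Q_H − W = 81.47 kJ.
The hot reservoir loses entropy Q_H/T_H = 113/631.00 = 0.1791 kJ/K; the cold reservoir gains Q_C/T_C = 81.47/323.15 = 0.2521 kJ/K.
ΔS_univ = −Q_H/T_H + Q_C/T_C = 0.0730 kJ/K (> 0, since η = 0.279 < η_Carnot = 0.488).

ΔS_univ ≈ 0.0730 kJ/K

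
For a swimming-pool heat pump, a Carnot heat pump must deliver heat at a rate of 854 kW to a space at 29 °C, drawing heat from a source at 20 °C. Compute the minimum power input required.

Ẇ_in ≈ 25.4 kW

T_H = 29 °C → 29 + 273.15 = 302.15 K.
T_C = 20 °C → 20 + 273.15 = 293.15 K.
For a reversible heat pump, COP_HP = T_H/(T_H − T_C) = 302.15/9.00 = 33.5722.
W = Q_H/COP_HP = 854/33.5722 = 25.4 kW.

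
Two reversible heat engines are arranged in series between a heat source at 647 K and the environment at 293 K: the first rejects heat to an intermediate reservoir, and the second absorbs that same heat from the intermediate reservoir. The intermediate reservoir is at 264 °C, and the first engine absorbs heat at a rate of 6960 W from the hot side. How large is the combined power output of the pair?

Ẇ_total ≈ 3810 W

Two reversible stages in series are equivalent to a single Carnot engine between T_H and T_C, so η_total = 1 − T_C/T_H = 1 − 293.00/647.00 = 0.5471.
W_total = η_total · Q_H = 0.5471 × 6960 = 3810 W.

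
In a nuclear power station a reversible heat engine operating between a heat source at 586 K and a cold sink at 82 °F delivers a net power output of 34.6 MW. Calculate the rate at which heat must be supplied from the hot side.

T_C = 82 °F → (82 − 32) × 5/9 = 27.78 °C = 300.93 K.
Carnot efficiency: η = 1 − T_C/T_H = 1 − 300.93/586.00 = 0.4865.
Q_H = W/η = 34.6/0.4865 = 71.12 MW.

Q̇_H ≈ 71.12 MW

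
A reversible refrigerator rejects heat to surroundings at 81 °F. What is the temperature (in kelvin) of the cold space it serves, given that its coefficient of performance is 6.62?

T_C ≈ 261 K

T_H = 81 °F → (81 − 32) × 5/9 = 27.22 °C = 300.37 K.
COP_R = T_C/(T_H − T_C) ⇒ T_C = T_H·COP_R/(1 + COP_R) = 300.37 × 6.62/(1 + 6.62) = 261 K.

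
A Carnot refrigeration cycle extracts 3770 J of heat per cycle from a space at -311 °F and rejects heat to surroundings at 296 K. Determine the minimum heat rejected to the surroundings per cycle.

Q_H ≈ 13500 J

T_C = -311 °F → (-311 − 32) × 5/9 = -190.56 °C = 82.59 K.
For a reversible cycle Q_H/Q_C = T_H/T_C, so Q_H = Q_C·T_H/T_C = 3770 × 296.00/82.59 = 13500 J.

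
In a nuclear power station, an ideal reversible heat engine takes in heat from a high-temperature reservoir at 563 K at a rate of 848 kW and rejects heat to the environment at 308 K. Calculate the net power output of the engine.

η_rev = 1 − T_C/T_H = 1 − 308.00/563.00 = 0.4529.
W = η·Q_H = 0.4529 × 848 = 384 kW.

Ẇ ≈ 384 kW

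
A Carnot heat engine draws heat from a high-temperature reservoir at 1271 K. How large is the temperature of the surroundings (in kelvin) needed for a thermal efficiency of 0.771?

From η = 1 − T_C/T_H, T_C = T_H·(1 − η) = 1271.00 × (1 − 0.771) = 291 K.

T_C ≈ 291 K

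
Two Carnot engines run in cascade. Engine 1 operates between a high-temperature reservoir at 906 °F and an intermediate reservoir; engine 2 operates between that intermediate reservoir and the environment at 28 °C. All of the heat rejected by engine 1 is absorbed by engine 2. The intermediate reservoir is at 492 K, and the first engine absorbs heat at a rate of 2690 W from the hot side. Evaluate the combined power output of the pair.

Ẇ_total ≈ 1622 W

T_H = 906 °F → (906 − 32) × 5/9 = 485.56 °C = 758.71 K.
T_C = 28 °C → 28 + 273.15 = 301.15 K.
Two reversible stages in series are equivalent to a single Carnot engine between T_H and T_C, so η_total = 1 − T_C/T_H = 1 − 301.15/758.71 = 0.6031.
W_total = η_total · Q_H = 0.6031 × 2690 = 1622 W.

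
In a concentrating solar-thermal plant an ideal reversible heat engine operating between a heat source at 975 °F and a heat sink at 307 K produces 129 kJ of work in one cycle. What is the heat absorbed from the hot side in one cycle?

T_H = 975 °F → (975 − 32) × 5/9 = 523.89 °C = 797.04 K.
For a reversible engine, η = 1 − T_C/T_H = 1 − 307.00/797.04 = 0.6148.
Q_H = W/η = 129/0.6148 = 210 kJ.

Q_H ≈ 210 kJ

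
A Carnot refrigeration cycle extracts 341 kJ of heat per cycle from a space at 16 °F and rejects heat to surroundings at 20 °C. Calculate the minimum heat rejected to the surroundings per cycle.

Q_H ≈ 378.3 kJ

T_H = 20 °C → 20 + 273.15 = 293.15 K.
T_C = 16 °F → (16 − 32) × 5/9 = -8.89 °C = 264.26 K.
For a reversible cycle Q_H/Q_C = T_H/T_C, so Q_H = Q_C·T_H/T_C = 341 × 293.15/264.26 = 378.3 kJ.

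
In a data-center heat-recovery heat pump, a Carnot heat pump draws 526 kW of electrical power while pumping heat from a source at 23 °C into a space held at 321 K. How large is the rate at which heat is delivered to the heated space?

T_C = 23 °C → 23 + 273.15 = 296.15 K.
For a reversible heat pump, COP_HP = T_H/(T_H − T_C) = 321.00/24.85 = 12.9175.
Q_H = COP_HP · W = 12.9175 × 526 = 6790 kW.

Q̇_H ≈ 6790 kW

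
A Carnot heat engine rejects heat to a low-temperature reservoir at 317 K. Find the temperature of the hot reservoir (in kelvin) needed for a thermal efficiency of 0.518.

From η = 1 − T_C/T_H, solving for T_H gives T_H = T_C/(1 − η) = 317.00/(1 − 0.518) = 658 K.

T_H ≈ 658 K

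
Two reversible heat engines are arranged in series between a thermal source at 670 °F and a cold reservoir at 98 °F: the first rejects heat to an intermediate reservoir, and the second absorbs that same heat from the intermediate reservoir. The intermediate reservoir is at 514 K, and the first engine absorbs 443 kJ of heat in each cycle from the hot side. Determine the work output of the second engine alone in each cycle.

W₂ ≈ 144.1 kJ

T_H = 670 °F → (670 − 32) × 5/9 = 354.44 °C = 627.59 K.
T_C = 98 °F → (98 − 32) × 5/9 = 36.67 °C = 309.82 K.
Heat entering the second stage: Q_m = Q_H·(T_m/T_H) = 443 × 514.00/627.59 = 362.8 kJ.
Second-stage efficiency η₂ = 1 − T_C/T_m = 1 − 309.82/514.00 = 0.3972, so W₂ = η₂·Q_m = 144.1 kJ.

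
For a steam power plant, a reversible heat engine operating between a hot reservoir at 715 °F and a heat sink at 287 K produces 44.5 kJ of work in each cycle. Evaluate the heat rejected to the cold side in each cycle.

T_H = 715 °F → (715 − 32) × 5/9 = 379.44 °C = 652.59 K.
η_rev = 1 − T_C/T_H = 1 − 287.00/652.59 = 0.5602.
Since Q_C/Q_H = T_C/T_H and Q_H = W/η, Q_C = W·T_C/(T_H − T_C) = 44.5 × 287.00/365.59 = 34.9 kJ.

Q_C ≈ 34.9 kJ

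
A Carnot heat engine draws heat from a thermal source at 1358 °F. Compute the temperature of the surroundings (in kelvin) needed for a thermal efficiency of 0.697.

T_H = 1358 °F → (1358 − 32) × 5/9 = 736.67 °C = 1009.82 K.
From η = 1 − T_C/T_H, T_C = T_H·(1 − η) = 1009.82 × (1 − 0.697) = 306 K.

T_C ≈ 306 K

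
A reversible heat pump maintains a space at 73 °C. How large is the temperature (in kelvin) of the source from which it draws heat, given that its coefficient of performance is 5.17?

T_H = 73 °C → 73 + 273.15 = 346.15 K.
COP_HP = T_H/(T_H − T_C) ⇒ T_C = T_H·(COP_HP − 1)/COP_HP = 346.15 × (5.17 − 1)/5.17 = 279 K.

T_C ≈ 279 K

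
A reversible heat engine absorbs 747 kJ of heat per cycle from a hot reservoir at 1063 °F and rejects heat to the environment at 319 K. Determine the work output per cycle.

T_H = 1063 °F → (1063 − 32) × 5/9 = 572.78 °C = 845.93 K.
The Carnot efficiency is η = 1 − T_C/T_H = 1 − 319.00/845.93 = 0.6229.
W = η·Q_H = 0.6229 × 747 = 465 kJ.

W ≈ 465 kJ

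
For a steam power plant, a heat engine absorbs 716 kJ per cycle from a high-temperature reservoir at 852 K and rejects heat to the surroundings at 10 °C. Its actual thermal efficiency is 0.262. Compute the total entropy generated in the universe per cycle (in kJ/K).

ΔS_univ ≈ 1.03 kJ/K

T_C = 10 °C → 10 + 273.15 = 283.15 K.
W = η·Q_H = 0.262 × 716 = 187.6 kJ, so Q_C = Q_H − W = 528.4 kJ.
The hot reservoir loses entropy Q_H/T_H = 716/852.00 = 0.8404 kJ/K; the cold reservoir gains Q_C/T_C = 528.4/283.15 = 1.866 kJ/K.
ΔS_univ = −Q_H/T_H + Q_C/T_C = 1.03 kJ/K (> 0, since η = 0.262 < η_Carnot = 0.668).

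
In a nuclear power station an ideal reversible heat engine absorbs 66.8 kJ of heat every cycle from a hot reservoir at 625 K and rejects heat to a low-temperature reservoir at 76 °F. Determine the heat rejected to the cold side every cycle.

T_C = 76 °F → (76 − 32) × 5/9 = 24.44 °C = 297.59 K.
The Carnot efficiency is η = 1 − T_C/T_H = 1 − 297.59/625.00 = 0.5238.
For a reversible cycle Q_C/Q_H = T_C/T_H, so Q_C = 66.8 × 297.59/625.00 = 31.81 kJ.

Q_C ≈ 31.81 kJ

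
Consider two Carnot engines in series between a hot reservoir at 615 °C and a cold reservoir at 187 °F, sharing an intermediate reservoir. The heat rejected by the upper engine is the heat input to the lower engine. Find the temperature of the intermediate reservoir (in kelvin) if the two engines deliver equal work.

T_H = 615 °C → 615 + 273.15 = 888.15 K.
T_C = 187 °F → (187 − 32) × 5/9 = 86.11 °C = 359.26 K.
For reversible stages Q_m = Q_H·(T_m/T_H). Setting W₁ = Q_H(1 − T_m/T_H) equal to W₂ = Q_m(1 − T_C/T_m) = Q_H·(T_m − T_C)/T_H gives T_H − T_m = T_m − T_C, so T_m = (T_H + T_C)/2 = (888.15 + 359.26)/2 = 624 K.

T_m ≈ 624 K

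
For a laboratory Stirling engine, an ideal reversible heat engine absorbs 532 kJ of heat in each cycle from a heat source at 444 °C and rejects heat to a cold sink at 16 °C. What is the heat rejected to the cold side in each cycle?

T_H = 444 °C → 444 + 273.15 = 717.15 K.
T_C = 16 °C → 16 + 273.15 = 289.15 K.
Carnot efficiency: η = 1 − T_C/T_H = 1 − 289.15/717.15 = 0.5968.
For a reversible cycle Q_C/Q_H = T_C/T_H, so Q_C = 532 × 289.15/717.15 = 214.5 kJ.

Q_C ≈ 214.5 kJ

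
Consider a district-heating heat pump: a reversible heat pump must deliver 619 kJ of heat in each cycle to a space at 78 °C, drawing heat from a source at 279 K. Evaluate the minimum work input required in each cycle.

T_H = 78 °C → 78 + 273.15 = 351.15 K.
For a reversible heat pump, COP_HP = T_H/(T_H − T_C) = 351.15/72.15 = 4.8669.
W = Q_H/COP_HP = 619/4.8669 = 127 kJ.

W_in ≈ 127 kJ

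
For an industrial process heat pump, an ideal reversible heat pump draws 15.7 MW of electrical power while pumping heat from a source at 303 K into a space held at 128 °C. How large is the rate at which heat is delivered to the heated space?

Q̇_H ≈ 64.2 MW

T_H = 128 °C → 128 + 273.15 = 401.15 K.
COP_HP = T_H/(T_H − T_C) = 401.15/98.15 = 4.0871.
Q_H = COP_HP · W = 4.0871 × 15.7 = 64.2 MW.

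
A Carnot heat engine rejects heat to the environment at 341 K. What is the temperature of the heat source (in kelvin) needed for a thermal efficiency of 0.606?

From η = 1 − T_C/T_H, solving for T_H gives T_H = T_C/(1 − η) = 341.00/(1 − 0.606) = 865.5 K.

T_H ≈ 865.5 K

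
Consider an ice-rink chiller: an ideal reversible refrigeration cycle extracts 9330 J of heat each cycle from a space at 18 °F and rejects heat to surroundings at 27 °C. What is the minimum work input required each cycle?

T_H = 27 °C → 27 + 273.15 = 300.15 K.
T_C = 18 °F → (18 − 32) × 5/9 = -7.78 °C = 265.37 K.
For a reversible refrigerator, COP_R = T_C/(T_H − T_C) = 265.37/34.78 = 7.6305.
W = Q_C/COP_R = 9330/7.6305 = 1220 J.

W_in ≈ 1220 J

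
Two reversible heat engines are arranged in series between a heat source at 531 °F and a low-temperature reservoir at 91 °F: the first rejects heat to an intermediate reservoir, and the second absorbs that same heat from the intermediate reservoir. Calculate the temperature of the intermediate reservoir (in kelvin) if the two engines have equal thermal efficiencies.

T_H = 531 °F → (531 − 32) × 5/9 = 277.22 °C = 550.37 K.
T_C = 91 °F → (91 − 32) × 5/9 = 32.78 °C = 305.93 K.
Equal efficiencies require 1 − T_m/T_H = 1 − T_C/T_m, i.e. T_m/T_H = T_C/T_m, so T_m = √(T_H·T_C) = √(550.37 × 305.93) = 410 K.

T_m ≈ 410 K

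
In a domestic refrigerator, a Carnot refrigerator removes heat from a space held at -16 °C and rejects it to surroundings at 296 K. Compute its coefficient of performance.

T_C = -16 °C → -16 + 273.15 = 257.15 K.
Carnot COP: COP_R = T_C/(T_H − T_C) = 257.15/(296.00 − 257.15) = 6.62.

COP_R ≈ 6.62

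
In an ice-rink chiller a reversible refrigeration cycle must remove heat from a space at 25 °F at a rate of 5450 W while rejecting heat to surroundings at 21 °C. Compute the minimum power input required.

Ẇ_in ≈ 504 W

T_H = 21 °C → 21 + 273.15 = 294.15 K.
T_C = 25 °F → (25 − 32) × 5/9 = -3.89 °C = 269.26 K.
For a reversible refrigerator, COP_R = T_C/(T_H − T_C) = 269.26/24.89 = 10.8185.
W = Q_C/COP_R = 5450/10.8185 = 504 W.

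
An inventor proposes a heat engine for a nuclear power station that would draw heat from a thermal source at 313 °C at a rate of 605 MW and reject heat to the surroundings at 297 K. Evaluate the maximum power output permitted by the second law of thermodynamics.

Ẇ_max ≈ 298 MW

T_H = 313 °C → 313 + 273.15 = 586.15 K.
By the Carnot theorem, η_max = 1 − T_C/T_H = 1 − 297.00/586.15 = 0.4933.
W_max = η_max · Q_H = 0.4933 × 605 = 298 MW.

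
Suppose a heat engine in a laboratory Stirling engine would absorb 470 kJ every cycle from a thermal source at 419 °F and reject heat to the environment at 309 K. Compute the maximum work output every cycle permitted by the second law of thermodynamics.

W_max ≈ 172 kJ

T_H = 419 °F → (419 − 32) × 5/9 = 215.00 °C = 488.15 K.
By the Carnot theorem, η_max = 1 − T_C/T_H = 1 − 309.00/488.15 = 0.3670.
W_max = η_max · Q_H = 0.3670 × 470 = 172 kJ.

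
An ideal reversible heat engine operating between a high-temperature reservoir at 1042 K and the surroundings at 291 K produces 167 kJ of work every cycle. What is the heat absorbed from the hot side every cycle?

η_rev = 1 − T_C/T_H = 1 − 291.00/1042.00 = 0.7207.
Q_H = W/η = 167/0.7207 = 232 kJ.

Q_H ≈ 232 kJ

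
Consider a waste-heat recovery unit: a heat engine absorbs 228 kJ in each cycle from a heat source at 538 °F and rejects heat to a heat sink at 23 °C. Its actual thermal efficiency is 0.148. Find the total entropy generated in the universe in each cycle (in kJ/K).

T_H = 538 °F → (538 − 32) × 5/9 = 281.11 °C = 554.26 K.
T_C = 23 °C → 23 + 273.15 = 296.15 K.
W = η·Q_H = 0.148 × 228 = 33.74 kJ, so Q_C = Q_H − W = 194.3 kJ.
The hot reservoir loses entropy Q_H/T_H = 228/554.26 = 0.4114 kJ/K; the cold reservoir gains Q_C/T_C = 194.3/296.15 = 0.6559 kJ/K.
ΔS_univ = −Q_H/T_H + Q_C/T_C = 0.245 kJ/K (> 0, since η = 0.148 < η_Carnot = 0.466).

ΔS_univ ≈ 0.245 kJ/K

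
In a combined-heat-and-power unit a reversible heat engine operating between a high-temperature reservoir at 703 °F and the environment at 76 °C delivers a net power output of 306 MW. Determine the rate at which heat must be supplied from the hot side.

T_H = 703 °F → (703 − 32) × 5/9 = 372.78 °C = 645.93 K.
T_C = 76 °C → 76 + 273.15 = 349.15 K.
η_rev = 1 − T_C/T_H = 1 − 349.15/645.93 = 0.4595.
Q_H = W/η = 306/0.4595 = 666 MW.

Q̇_H ≈ 666 MW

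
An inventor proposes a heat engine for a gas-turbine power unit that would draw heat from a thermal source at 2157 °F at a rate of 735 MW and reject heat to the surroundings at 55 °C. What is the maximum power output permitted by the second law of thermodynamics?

Ẇ_max ≈ 569 MW

T_H = 2157 °F → (2157 − 32) × 5/9 = 1180.56 °C = 1453.71 K.
T_C = 55 °C → 55 + 273.15 = 328.15 K.
By the Carnot theorem, η_max = 1 − T_C/T_H = 1 − 328.15/1453.71 = 0.7743.
W_max = η_max · Q_H = 0.7743 × 735 = 569 MW.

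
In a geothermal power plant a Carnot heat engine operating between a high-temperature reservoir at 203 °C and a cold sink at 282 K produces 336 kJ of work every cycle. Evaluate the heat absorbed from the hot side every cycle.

T_H = 203 °C → 203 + 273.15 = 476.15 K.
Since the cycle is reversible, η = 1 − T_C/T_H = 1 − 282.00/476.15 = 0.4077.
Q_H = W/η = 336/0.4077 = 824 kJ.

Q_H ≈ 824 kJ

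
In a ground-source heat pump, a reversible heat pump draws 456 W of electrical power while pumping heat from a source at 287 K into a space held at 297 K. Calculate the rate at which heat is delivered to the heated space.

For a reversible heat pump, COP_HP = T_H/(T_H − T_C) = 297.00/10.00 = 29.7000.
Q_H = COP_HP · W = 29.7000 × 456 = 13540 W.

Q̇_H ≈ 13540 W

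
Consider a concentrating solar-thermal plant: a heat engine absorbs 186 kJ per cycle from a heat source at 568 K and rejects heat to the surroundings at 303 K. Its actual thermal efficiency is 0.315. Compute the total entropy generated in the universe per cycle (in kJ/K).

ΔS_univ ≈ 0.0930 kJ/K

W = η·Q_H = 0.315 × 186 = 58.59 kJ, so Q_C = Q_H − W = 127.4 kJ.
Entropy balance on the reservoirs: −Q_H/T_H = -0.3275 kJ/K, +Q_C/T_C = 0.4205 kJ/K.
ΔS_univ = −Q_H/T_H + Q_C/T_C = 0.0930 kJ/K (> 0, since η = 0.315 < η_Carnot = 0.467).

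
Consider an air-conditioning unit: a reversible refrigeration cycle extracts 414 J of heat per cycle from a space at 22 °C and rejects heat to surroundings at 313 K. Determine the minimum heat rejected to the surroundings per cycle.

T_C = 22 °C → 22 + 273.15 = 295.15 K.
For a reversible cycle Q_H/Q_C = T_H/T_C, so Q_H = Q_C·T_H/T_C = 414 × 313.00/295.15 = 439.0 J.

Q_H ≈ 439.0 J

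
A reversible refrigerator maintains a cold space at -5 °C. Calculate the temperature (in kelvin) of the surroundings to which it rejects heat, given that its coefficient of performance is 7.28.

T_C = -5 °C → -5 + 273.15 = 268.15 K.
COP_R = T_C/(T_H − T_C) ⇒ T_H = T_C·(1 + 1/COP_R) = 268.15 × (1 + 1/7.28) = 305 K.

T_H ≈ 305 K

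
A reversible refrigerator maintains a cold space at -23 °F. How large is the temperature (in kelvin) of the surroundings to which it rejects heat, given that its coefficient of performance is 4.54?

T_C = -23 °F → (-23 − 32) × 5/9 = -30.56 °C = 242.59 K.
COP_R = T_C/(T_H − T_C) ⇒ T_H = T_C·(1 + 1/COP_R) = 242.59 × (1 + 1/4.54) = 296.0 K.

T_H ≈ 296.0 K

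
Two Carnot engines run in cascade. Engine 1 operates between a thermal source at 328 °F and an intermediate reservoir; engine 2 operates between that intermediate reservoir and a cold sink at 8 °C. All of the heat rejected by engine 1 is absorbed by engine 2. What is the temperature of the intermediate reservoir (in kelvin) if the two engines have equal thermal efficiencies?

T_H = 328 °F → (328 − 32) × 5/9 = 164.44 °C = 437.59 K.
T_C = 8 °C → 8 + 273.15 = 281.15 K.
Equal efficiencies require 1 − T_m/T_H = 1 − T_C/T_m, i.e. T_m/T_H = T_C/T_m, so T_m = √(T_H·T_C) = √(437.59 × 281.15) = 350.8 K.

T_m ≈ 350.8 K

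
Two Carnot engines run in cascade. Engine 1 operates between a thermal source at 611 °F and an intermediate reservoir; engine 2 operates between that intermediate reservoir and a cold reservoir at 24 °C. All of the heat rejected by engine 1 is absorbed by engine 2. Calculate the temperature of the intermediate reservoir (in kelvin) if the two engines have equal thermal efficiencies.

T_m ≈ 420 K

T_H = 611 °F → (611 − 32) × 5/9 = 321.67 °C = 594.82 K.
T_C = 24 °C → 24 + 273.15 = 297.15 K.
Equal efficiencies require 1 − T_m/T_H = 1 − T_C/T_m, i.e. T_m/T_H = T_C/T_m, so T_m = √(T_H·T_C) = √(594.82 × 297.15) = 420 K.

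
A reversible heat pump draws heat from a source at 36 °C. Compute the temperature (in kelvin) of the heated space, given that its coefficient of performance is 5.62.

T_H ≈ 376 K

T_C = 36 °C → 36 + 273.15 = 309.15 K.
COP_HP = T_H/(T_H − T_C) ⇒ T_H = T_C·COP_HP/(COP_HP − 1) = 309.15 × 5.62/(5.62 − 1) = 376 K.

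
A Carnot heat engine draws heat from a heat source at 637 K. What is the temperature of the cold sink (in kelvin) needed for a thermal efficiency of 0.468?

From η = 1 − T_C/T_H, T_C = T_H·(1 − η) = 637.00 × (1 − 0.468) = 338.9 K.

T_C ≈ 338.9 K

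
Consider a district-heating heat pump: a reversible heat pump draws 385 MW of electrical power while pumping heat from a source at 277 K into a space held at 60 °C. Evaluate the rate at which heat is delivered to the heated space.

T_H = 60 °C → 60 + 273.15 = 333.15 K.
Reversible heating COP: COP_HP = T_H/(T_H − T_C) = 333.15/56.15 = 5.9332.
Q_H = COP_HP · W = 5.9332 × 385 = 2280 MW.

Q̇_H ≈ 2280 MW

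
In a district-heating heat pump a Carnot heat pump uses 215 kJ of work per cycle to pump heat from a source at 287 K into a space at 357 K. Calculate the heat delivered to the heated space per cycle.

Q_H ≈ 1100 kJ

COP_HP = T_H/(T_H − T_C) = 357.00/70.00 = 5.1000.
Q_H = COP_HP · W = 5.1000 × 215 = 1100 kJ.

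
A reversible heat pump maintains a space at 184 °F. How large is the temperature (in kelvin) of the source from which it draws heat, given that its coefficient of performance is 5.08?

T_H = 184 °F → (184 − 32) × 5/9 = 84.44 °C = 357.59 K.
COP_HP = T_H/(T_H − T_C) ⇒ T_C = T_H·(COP_HP − 1)/COP_HP = 357.59 × (5.08 − 1)/5.08 = 287.2 K.

T_C ≈ 287.2 K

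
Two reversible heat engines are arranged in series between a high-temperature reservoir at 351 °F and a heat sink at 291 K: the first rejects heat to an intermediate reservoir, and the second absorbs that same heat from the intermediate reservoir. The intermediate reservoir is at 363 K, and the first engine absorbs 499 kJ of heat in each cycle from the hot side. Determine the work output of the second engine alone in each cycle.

W₂ ≈ 79.77 kJ

T_H = 351 °F → (351 − 32) × 5/9 = 177.22 °C = 450.37 K.
Heat entering the second stage: Q_m = Q_H·(T_m/T_H) = 499 × 363.00/450.37 = 402.2 kJ.
Second-stage efficiency η₂ = 1 − T_C/T_m = 1 − 291.00/363.00 = 0.1983, so W₂ = η₂·Q_m = 79.77 kJ.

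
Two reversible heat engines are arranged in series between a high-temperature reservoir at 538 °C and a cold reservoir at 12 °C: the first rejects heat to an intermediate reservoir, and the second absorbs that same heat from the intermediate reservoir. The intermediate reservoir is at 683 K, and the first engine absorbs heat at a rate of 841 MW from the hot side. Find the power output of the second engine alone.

Ẇ₂ ≈ 412.5 MW

T_H = 538 °C → 538 + 273.15 = 811.15 K.
T_C = 12 °C → 12 + 273.15 = 285.15 K.
Heat entering the second stage: Q_m = Q_H·(T_m/T_H) = 841 × 683.00/811.15 = 708.1 MW.
Second-stage efficiency η₂ = 1 − T_C/T_m = 1 − 285.15/683.00 = 0.5825, so W₂ = η₂·Q_m = 412.5 MW.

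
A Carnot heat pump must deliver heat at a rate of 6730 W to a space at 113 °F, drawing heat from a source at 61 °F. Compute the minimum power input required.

Ẇ_in ≈ 611.1 W

T_H = 113 °F → (113 − 32) × 5/9 = 45.00 °C = 318.15 K.
T_C = 61 °F → (61 − 32) × 5/9 = 16.11 °C = 289.26 K.
Reversible heating COP: COP_HP = T_H/(T_H − T_C) = 318.15/28.89 = 11.0129.
W = Q_H/COP_HP = 6730/11.0129 = 611.1 W.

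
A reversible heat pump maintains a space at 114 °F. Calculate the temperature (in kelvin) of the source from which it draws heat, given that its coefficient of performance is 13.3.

T_C ≈ 294.7 K

T_H = 114 °F → (114 − 32) × 5/9 = 45.56 °C = 318.71 K.
COP_HP = T_H/(T_H − T_C) ⇒ T_C = T_H·(COP_HP − 1)/COP_HP = 318.71 × (13.3 − 1)/13.3 = 294.7 K.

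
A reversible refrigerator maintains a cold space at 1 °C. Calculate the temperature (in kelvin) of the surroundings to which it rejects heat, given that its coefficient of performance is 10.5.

T_C = 1 °C → 1 + 273.15 = 274.15 K.
COP_R = T_C/(T_H − T_C) ⇒ T_H = T_C·(1 + 1/COP_R) = 274.15 × (1 + 1/10.5) = 300.3 K.

T_H ≈ 300.3 K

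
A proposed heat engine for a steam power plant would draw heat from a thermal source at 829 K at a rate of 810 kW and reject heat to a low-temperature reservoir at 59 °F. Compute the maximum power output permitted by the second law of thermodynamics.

Ẇ_max ≈ 528.5 kW

T_C = 59 °F → (59 − 32) × 5/9 = 15.00 °C = 288.15 K.
By the Carnot theorem, η_max = 1 − T_C/T_H = 1 − 288.15/829.00 = 0.6524.
W_max = η_max · Q_H = 0.6524 × 810 = 528.5 kW.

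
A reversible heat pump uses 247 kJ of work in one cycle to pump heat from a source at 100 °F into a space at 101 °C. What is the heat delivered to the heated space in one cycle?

Q_H ≈ 1460 kJ

T_H = 101 °C → 101 + 273.15 = 374.15 K.
T_C = 100 °F → (100 − 32) × 5/9 = 37.78 °C = 310.93 K.
For a reversible heat pump, COP_HP = T_H/(T_H − T_C) = 374.15/63.22 = 5.9180.
Q_H = COP_HP · W = 5.9180 × 247 = 1460 kJ.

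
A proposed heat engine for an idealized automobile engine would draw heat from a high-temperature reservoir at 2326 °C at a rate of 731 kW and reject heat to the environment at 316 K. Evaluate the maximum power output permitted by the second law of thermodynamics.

Ẇ_max ≈ 642 kW

T_H = 2326 °C → 2326 + 273.15 = 2599.15 K.
No engine can exceed the Carnot limit: η_max = 1 − T_C/T_H = 1 − 316.00/2599.15 = 0.8784.
W_max = η_max · Q_H = 0.8784 × 731 = 642 kW.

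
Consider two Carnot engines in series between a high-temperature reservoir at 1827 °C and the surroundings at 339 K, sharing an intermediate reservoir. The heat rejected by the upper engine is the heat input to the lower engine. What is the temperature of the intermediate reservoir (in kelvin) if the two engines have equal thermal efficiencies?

T_H = 1827 °C → 1827 + 273.15 = 2100.15 K.
Equal efficiencies require 1 − T_m/T_H = 1 − T_C/T_m, i.e. T_m/T_H = T_C/T_m, so T_m = √(T_H·T_C) = √(2100.15 × 339.00) = 844 K.

T_m ≈ 844 K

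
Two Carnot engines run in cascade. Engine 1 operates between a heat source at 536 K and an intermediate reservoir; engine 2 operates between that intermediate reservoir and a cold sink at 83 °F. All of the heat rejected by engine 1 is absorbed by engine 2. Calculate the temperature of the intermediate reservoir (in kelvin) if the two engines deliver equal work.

T_m ≈ 419 K

T_C = 83 °F → (83 − 32) × 5/9 = 28.33 °C = 301.48 K.
For reversible stages Q_m = Q_H·(T_m/T_H). Setting W₁ = Q_H(1 − T_m/T_H) equal to W₂ = Q_m(1 − T_C/T_m) = Q_H·(T_m − T_C)/T_H gives T_H − T_m = T_m − T_C, so T_m = (T_H + T_C)/2 = (536.00 + 301.48)/2 = 419 K.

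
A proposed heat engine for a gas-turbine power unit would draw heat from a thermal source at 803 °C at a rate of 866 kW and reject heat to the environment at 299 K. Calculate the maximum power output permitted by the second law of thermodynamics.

Ẇ_max ≈ 625 kW

T_H = 803 °C → 803 + 273.15 = 1076.15 K.
The upper bound on efficiency is η_max = 1 − T_C/T_H = 1 − 299.00/1076.15 = 0.7222.
W_max = η_max · Q_H = 0.7222 × 866 = 625 kW.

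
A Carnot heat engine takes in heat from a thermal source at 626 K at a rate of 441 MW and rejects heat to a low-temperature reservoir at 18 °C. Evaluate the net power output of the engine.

Ẇ ≈ 236 MW

T_C = 18 °C → 18 + 273.15 = 291.15 K.
For a reversible engine, η = 1 − T_C/T_H = 1 − 291.15/626.00 = 0.5349.
W = η·Q_H = 0.5349 × 441 = 236 MW.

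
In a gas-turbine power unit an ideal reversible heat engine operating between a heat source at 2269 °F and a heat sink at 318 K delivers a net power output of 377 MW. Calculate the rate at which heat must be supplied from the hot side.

T_H = 2269 °F → (2269 − 32) × 5/9 = 1242.78 °C = 1515.93 K.
η_rev = 1 − T_C/T_H = 1 − 318.00/1515.93 = 0.7902.
Q_H = W/η = 377/0.7902 = 477.1 MW.

Q̇_H ≈ 477.1 MW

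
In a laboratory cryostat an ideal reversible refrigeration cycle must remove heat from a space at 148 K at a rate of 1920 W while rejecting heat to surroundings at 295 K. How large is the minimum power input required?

Ẇ_in ≈ 1910 W

Carnot COP: COP_R = T_C/(T_H − T_C) = 148.00/147.00 = 1.0068.
W = Q_C/COP_R = 1920/1.0068 = 1910 W.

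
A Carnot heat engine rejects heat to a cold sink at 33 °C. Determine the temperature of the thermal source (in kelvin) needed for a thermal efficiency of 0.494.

T_H ≈ 605 K

T_C = 33 °C → 33 + 273.15 = 306.15 K.
From η = 1 − T_C/T_H, solving for T_H gives T_H = T_C/(1 − η) = 306.15/(1 − 0.494) = 605 K.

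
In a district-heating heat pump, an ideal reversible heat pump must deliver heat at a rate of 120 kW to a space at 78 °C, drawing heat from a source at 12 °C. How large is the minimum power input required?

Ẇ_in ≈ 22.55 kW

T_H = 78 °C → 78 + 273.15 = 351.15 K.
T_C = 12 °C → 12 + 273.15 = 285.15 K.
For a reversible heat pump, COP_HP = T_H/(T_H − T_C) = 351.15/66.00 = 5.3205.
W = Q_H/COP_HP = 120/5.3205 = 22.55 kW.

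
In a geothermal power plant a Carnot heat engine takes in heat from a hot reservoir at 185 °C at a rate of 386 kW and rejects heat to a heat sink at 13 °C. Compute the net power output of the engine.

T_H = 185 °C → 185 + 273.15 = 458.15 K.
T_C = 13 °C → 13 + 273.15 = 286.15 K.
η_rev = 1 − T_C/T_H = 1 − 286.15/458.15 = 0.3754.
W = η·Q_H = 0.3754 × 386 = 145 kW.

Ẇ ≈ 145 kW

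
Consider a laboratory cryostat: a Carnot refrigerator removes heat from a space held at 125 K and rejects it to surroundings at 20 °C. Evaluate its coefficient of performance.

COP_R ≈ 0.7434

T_H = 20 °C → 20 + 273.15 = 293.15 K.
For a reversible refrigerator, COP_R = T_C/(T_H − T_C) = 125.00/(293.15 − 125.00) = 0.7434.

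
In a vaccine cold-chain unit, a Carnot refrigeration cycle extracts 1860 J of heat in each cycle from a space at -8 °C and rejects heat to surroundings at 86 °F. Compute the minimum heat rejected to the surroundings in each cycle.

Q_H ≈ 2130 J

T_H = 86 °F → (86 − 32) × 5/9 = 30.00 °C = 303.15 K.
T_C = -8 °C → -8 + 273.15 = 265.15 K.
For a reversible cycle Q_H/Q_C = T_H/T_C, so Q_H = Q_C·T_H/T_C = 1860 × 303.15/265.15 = 2130 J.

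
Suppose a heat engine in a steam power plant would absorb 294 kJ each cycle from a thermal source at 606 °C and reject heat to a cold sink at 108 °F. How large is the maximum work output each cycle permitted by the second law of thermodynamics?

W_max ≈ 189 kJ

T_H = 606 °C → 606 + 273.15 = 879.15 K.
T_C = 108 °F → (108 − 32) × 5/9 = 42.22 °C = 315.37 K.
By the Carnot theorem, η_max = 1 − T_C/T_H = 1 − 315.37/879.15 = 0.6413.
W_max = η_max · Q_H = 0.6413 × 294 = 189 kJ.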